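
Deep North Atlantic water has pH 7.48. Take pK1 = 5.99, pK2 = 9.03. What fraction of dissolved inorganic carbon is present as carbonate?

α₂ = 0.0266

α₂ = 1 / (1 + [H⁺]/K2 + [H⁺]²/(K1K2)) = 1 / (1 + 10^+1.55 + 10^+0.06)
   = 1 / (1 + 35.481 + 1.1482) = 1/37.629 = 0.02657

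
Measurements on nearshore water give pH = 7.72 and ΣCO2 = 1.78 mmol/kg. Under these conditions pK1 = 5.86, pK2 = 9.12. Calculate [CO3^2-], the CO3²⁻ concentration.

[CO3²⁻] = 0.0673 mmol/kg

α₂ = 1 / (1 + [H⁺]/K2 + [H⁺]²/(K1K2)) = 1 / (1 + 10^+1.40 + 10^-0.46)
   = 1 / (1 + 25.119 + 0.34674) = 1/26.466 = 0.03778
[CO3²⁻] = α₂ × DIC = 0.03778 × 1.78 = 0.0673 mmol/kg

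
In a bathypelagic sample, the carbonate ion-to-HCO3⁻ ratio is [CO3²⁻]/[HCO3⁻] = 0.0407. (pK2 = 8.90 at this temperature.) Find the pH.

pH = 7.51

From K2 = [H⁺][CO3²⁻]/[HCO3⁻]:  pH = pK2 + log₁₀([CO3²⁻]/[HCO3⁻])
log₁₀(0.0407) = -1.390
pH = 8.90 + (-1.390) = 7.51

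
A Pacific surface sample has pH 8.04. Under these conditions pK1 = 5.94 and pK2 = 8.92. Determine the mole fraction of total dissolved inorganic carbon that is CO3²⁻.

α₂ = 0.116

α₂ = 1 / (1 + [H⁺]/K2 + [H⁺]²/(K1K2)) = 1 / (1 + 10^+0.88 + 10^-1.22)
   = 1 / (1 + 7.5858 + 0.060256) = 1/8.6460 = 0.1157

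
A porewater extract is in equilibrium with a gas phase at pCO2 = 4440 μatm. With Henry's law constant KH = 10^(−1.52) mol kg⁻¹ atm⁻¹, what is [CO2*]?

[CO2*] = 134 μmol/kg

KH = 10^(−1.52) = 3.020×10^-2 mol kg⁻¹ atm⁻¹
[CO2*] = KH · pCO2 = 3.020×10^-2 × 4440×10^-6 atm = 1.34×10^-4 mol/kg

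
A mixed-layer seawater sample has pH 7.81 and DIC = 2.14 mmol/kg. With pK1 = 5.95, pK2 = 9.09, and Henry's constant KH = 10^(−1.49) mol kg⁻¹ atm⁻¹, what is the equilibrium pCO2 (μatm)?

α₀ = 1 / (1 + K1/[H⁺] + K1K2/[H⁺]²) = 1 / (1 + 10^+1.86 + 10^+0.58)
   = 1 / (1 + 72.444 + 3.8019) = 1/77.245 = 0.01295
[CO2*] = α₀ × DIC = 0.01295 × 2.14 = 0.02770 mmol/kg
pCO2 = [CO2*]/KH = 2.770×10^-5 / 3.236×10^-2 = 856 μatm

pCO2 = 856 μatm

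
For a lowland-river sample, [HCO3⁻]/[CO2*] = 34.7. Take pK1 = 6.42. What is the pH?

pH = 7.96

From K1 = [H⁺][HCO3⁻]/[CO2*]:  pH = pK1 + log₁₀([HCO3⁻]/[CO2*])
log₁₀(34.7) = +1.540
pH = 6.42 + (+1.540) = 7.96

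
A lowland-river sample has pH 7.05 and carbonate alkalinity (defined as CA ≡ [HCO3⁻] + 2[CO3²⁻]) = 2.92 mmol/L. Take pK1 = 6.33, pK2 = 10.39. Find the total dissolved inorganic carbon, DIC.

CA = [HCO3⁻] + 2[CO3²⁻] = (α₁ + 2α₂)·DIC
At pH 7.05: [H⁺]/K1 = 10^-0.72 = 0.19055, K2/[H⁺] = 10^-3.34 = 0.00045709
α₁ = 1/(1 + 0.19055 + 0.00045709) = 1/1.1910 = 0.8396; α₂ = α₁·K2/[H⁺] = 0.0003838
α₁ + 2α₂ = 0.8404
DIC = CA / (α₁ + 2α₂) = 2.92 / 0.8404 = 3.47 mmol/L

DIC = 3.47 mmol/L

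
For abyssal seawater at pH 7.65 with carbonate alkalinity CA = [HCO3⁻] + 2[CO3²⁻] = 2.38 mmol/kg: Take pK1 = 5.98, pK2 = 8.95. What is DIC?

CA = [HCO3⁻] + 2[CO3²⁻] = (α₁ + 2α₂)·DIC
At pH 7.65: [H⁺]/K1 = 10^-1.67 = 0.021380, K2/[H⁺] = 10^-1.30 = 0.050119
α₁ = 1/(1 + 0.021380 + 0.050119) = 1/1.0715 = 0.9333; α₂ = α₁·K2/[H⁺] = 0.04677
α₁ + 2α₂ = 1.0268
DIC = CA / (α₁ + 2α₂) = 2.38 / 1.0268 = 2.32 mmol/kg

DIC = 2.32 mmol/kg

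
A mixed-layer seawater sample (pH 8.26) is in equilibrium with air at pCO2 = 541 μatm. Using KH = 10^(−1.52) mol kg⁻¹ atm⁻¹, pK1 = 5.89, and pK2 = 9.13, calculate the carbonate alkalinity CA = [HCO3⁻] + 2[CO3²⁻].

[CO2*] = KH · pCO2 = 10^(−1.52) × 541×10^-6 = 1.634×10^-5 mol/kg
α₀ = 1/(1 + K1/[H⁺] + K1K2/[H⁺]²) = 1/(1 + 10^+2.37 + 10^+1.50) = 0.003745
DIC = [CO2*]/α₀ = 1.634×10^-5 / 0.003745 = 4.363 mmol/kg
CA = (α₁ + 2α₂)·DIC = (0.8778 + 2×0.1184) × 4.363 = 4.86 mmol/kg

CA = 4.86 mmol/kg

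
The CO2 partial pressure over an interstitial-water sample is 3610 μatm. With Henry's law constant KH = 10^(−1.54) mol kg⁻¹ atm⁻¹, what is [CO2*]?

KH = 10^(−1.54) = 2.884×10^-2 mol kg⁻¹ atm⁻¹
[CO2*] = KH · pCO2 = 2.884×10^-2 × 3610×10^-6 atm = 1.04×10^-4 mol/kg

[CO2*] = 104 μmol/kg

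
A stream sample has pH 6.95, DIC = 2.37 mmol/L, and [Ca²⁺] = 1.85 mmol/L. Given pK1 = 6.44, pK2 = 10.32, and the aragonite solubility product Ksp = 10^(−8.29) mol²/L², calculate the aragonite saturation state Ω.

α₂ = 1 / (1 + [H⁺]/K2 + [H⁺]²/(K1K2)) = 1 / (1 + 10^+3.37 + 10^+2.86)
   = 1 / (1 + 2344.2 + 724.44) = 1/3069.7 = 0.0003258
[CO3²⁻] = α₂ × DIC = 0.0003258 × 2.37 = 0.0007721 mmol/L = 0.7721 μmol/L
Ksp = 10^(−8.29) = 5.129×10^-9
Ω = [Ca²⁺][CO3²⁻]/Ksp = (1.85×10^-3)(7.721×10^-7) / 5.129×10^-9 = 0.279

Ω = 0.279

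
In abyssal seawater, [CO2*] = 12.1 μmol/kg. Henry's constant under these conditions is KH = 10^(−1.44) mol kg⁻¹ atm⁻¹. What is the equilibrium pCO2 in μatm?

KH = 10^(−1.44) = 3.631×10^-2 mol kg⁻¹ atm⁻¹
pCO2 = [CO2*]/KH = 12.1×10^-6 / 3.631×10^-2 = 3.33×10^-4 atm = 333 μatm

pCO2 = 333 μatm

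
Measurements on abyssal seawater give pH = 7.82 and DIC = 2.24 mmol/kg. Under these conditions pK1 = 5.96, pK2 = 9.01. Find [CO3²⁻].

α₂ = 1 / (1 + [H⁺]/K2 + [H⁺]²/(K1K2)) = 1 / (1 + 10^+1.19 + 10^-0.67)
   = 1 / (1 + 15.488 + 0.21380) = 1/16.702 = 0.05987
[CO3²⁻] = α₂ × DIC = 0.05987 × 2.24 = 0.134 mmol/kg

[CO3²⁻] = 0.134 mmol/kg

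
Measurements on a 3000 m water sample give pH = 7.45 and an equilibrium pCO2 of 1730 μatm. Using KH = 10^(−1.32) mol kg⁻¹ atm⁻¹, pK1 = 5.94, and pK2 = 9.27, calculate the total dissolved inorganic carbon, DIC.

DIC = 2.80 mmol/kg

[CO2*] = KH · pCO2 = 10^(−1.32) × 1730×10^-6 = 8.280×10^-5 mol/kg
α₀ = 1/(1 + K1/[H⁺] + K1K2/[H⁺]²) = 1/(1 + 10^+1.51 + 10^-0.31) = 0.02954
DIC = [CO2*]/α₀ = 8.280×10^-5 / 0.02954 = 2.80 mmol/kg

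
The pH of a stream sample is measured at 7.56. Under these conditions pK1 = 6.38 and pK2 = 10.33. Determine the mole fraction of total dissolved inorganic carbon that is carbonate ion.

α₂ = 0.00159

α₂ = 1 / (1 + [H⁺]/K2 + [H⁺]²/(K1K2)) = 1 / (1 + 10^+2.77 + 10^+1.59)
   = 1 / (1 + 588.84 + 38.905) = 1/628.75 = 0.001590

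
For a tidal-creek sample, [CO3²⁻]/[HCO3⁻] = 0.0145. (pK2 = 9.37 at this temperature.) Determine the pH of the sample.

pH = 7.53

From K2 = [H⁺][CO3²⁻]/[HCO3⁻]:  pH = pK2 + log₁₀([CO3²⁻]/[HCO3⁻])
log₁₀(0.0145) = -1.839
pH = 9.37 + (-1.839) = 7.53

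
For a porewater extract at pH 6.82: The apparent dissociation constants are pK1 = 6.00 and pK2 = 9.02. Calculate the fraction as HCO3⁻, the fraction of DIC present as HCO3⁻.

α₁ = 0.864

α₁ = 1 / (1 + [H⁺]/K1 + K2/[H⁺]) = 1 / (1 + 10^-0.82 + 10^-2.20)
   = 1 / (1 + 0.15136 + 0.0063096) = 1/1.1577 = 0.8638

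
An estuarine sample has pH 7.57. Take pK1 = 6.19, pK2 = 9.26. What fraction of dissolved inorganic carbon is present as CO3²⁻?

α₂ = 1 / (1 + [H⁺]/K2 + [H⁺]²/(K1K2)) = 1 / (1 + 10^+1.69 + 10^+0.31)
   = 1 / (1 + 48.978 + 2.0417) = 1/52.020 = 0.01922

α₂ = 0.0192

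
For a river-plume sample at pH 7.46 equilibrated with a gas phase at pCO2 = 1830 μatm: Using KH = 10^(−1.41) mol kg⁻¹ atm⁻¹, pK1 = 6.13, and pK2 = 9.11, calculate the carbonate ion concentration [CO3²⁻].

[CO2*] = KH · pCO2 = 10^(−1.41) × 1830×10^-6 = 7.120×10^-5 mol/kg
α₀ = 1/(1 + K1/[H⁺] + K1K2/[H⁺]²) = 1/(1 + 10^+1.33 + 10^-0.32) = 0.04375
DIC = [CO2*]/α₀ = 7.120×10^-5 / 0.04375 = 1.627 mmol/kg
[CO3²⁻] = α₂·DIC; α₂ = 0.02094, so [CO3²⁻] = 0.02094 × 1.627 = 0.0341 mmol/kg

[CO3²⁻] = 0.0341 mmol/kg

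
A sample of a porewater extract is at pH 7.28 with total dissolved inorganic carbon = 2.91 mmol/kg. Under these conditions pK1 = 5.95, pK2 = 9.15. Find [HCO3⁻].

[HCO3⁻] = 2.74 mmol/kg

α₁ = 1 / (1 + [H⁺]/K1 + K2/[H⁺]) = 1 / (1 + 10^-1.33 + 10^-1.87)
   = 1 / (1 + 0.046774 + 0.013490) = 1/1.0603 = 0.9432
[HCO3⁻] = α₁ × DIC = 0.9432 × 2.91 = 2.74 mmol/kg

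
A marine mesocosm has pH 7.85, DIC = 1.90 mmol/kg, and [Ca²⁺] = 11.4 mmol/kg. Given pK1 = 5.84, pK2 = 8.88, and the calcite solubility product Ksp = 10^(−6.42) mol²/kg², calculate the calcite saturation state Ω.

α₂ = 1 / (1 + [H⁺]/K2 + [H⁺]²/(K1K2)) = 1 / (1 + 10^+1.03 + 10^-0.98)
   = 1 / (1 + 10.715 + 0.10471) = 1/11.820 = 0.08460
[CO3²⁻] = α₂ × DIC = 0.08460 × 1.90 = 0.1607 mmol/kg
Ksp = 10^(−6.42) = 3.802×10^-7
Ω = [Ca²⁺][CO3²⁻]/Ksp = (11.4×10^-3)(1.607×10^-4) / 3.802×10^-7 = 4.82

Ω = 4.82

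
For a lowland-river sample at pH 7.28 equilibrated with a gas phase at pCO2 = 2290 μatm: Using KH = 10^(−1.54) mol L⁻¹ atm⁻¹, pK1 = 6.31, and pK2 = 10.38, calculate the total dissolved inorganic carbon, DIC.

DIC = 0.683 mmol/L

[CO2*] = KH · pCO2 = 10^(−1.54) × 2290×10^-6 = 6.604×10^-5 mol/L
α₀ = 1/(1 + K1/[H⁺] + K1K2/[H⁺]²) = 1/(1 + 10^+0.97 + 10^-2.13) = 0.09671
DIC = [CO2*]/α₀ = 6.604×10^-5 / 0.09671 = 0.683 mmol/L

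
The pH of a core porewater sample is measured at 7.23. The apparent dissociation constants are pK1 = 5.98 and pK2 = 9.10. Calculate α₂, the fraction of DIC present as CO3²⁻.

α₂ = 1 / (1 + [H⁺]/K2 + [H⁺]²/(K1K2)) = 1 / (1 + 10^+1.87 + 10^+0.62)
   = 1 / (1 + 74.131 + 4.1687) = 1/79.300 = 0.01261

α₂ = 0.0126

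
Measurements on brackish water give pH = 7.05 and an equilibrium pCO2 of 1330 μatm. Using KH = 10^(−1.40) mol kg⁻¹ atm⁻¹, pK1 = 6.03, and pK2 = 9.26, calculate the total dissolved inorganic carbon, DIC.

DIC = 0.611 mmol/kg

[CO2*] = KH · pCO2 = 10^(−1.40) × 1330×10^-6 = 5.295×10^-5 mol/kg
α₀ = 1/(1 + K1/[H⁺] + K1K2/[H⁺]²) = 1/(1 + 10^+1.02 + 10^-1.19) = 0.08669
DIC = [CO2*]/α₀ = 5.295×10^-5 / 0.08669 = 0.611 mmol/kg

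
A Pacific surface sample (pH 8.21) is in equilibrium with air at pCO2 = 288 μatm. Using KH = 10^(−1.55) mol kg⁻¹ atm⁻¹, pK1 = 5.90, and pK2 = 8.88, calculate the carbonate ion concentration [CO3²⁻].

[CO3²⁻] = 0.354 mmol/kg

[CO2*] = KH · pCO2 = 10^(−1.55) × 288×10^-6 = 8.117×10^-6 mol/kg
α₀ = 1/(1 + K1/[H⁺] + K1K2/[H⁺]²) = 1/(1 + 10^+2.31 + 10^+1.64) = 0.004019
DIC = [CO2*]/α₀ = 8.117×10^-6 / 0.004019 = 2.020 mmol/kg
[CO3²⁻] = α₂·DIC; α₂ = 0.1754, so [CO3²⁻] = 0.1754 × 2.020 = 0.354 mmol/kg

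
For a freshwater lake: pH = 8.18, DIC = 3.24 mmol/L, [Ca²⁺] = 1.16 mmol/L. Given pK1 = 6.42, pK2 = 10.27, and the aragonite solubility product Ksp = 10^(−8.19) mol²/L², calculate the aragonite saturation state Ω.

α₂ = 1 / (1 + [H⁺]/K2 + [H⁺]²/(K1K2)) = 1 / (1 + 10^+2.09 + 10^+0.33)
   = 1 / (1 + 123.03 + 2.1380) = 1/126.16 = 0.007926
[CO3²⁻] = α₂ × DIC = 0.007926 × 3.24 = 0.02568 mmol/L
Ksp = 10^(−8.19) = 6.457×10^-9
Ω = [Ca²⁺][CO3²⁻]/Ksp = (1.16×10^-3)(2.568×10^-5) / 6.457×10^-9 = 4.61

Ω = 4.61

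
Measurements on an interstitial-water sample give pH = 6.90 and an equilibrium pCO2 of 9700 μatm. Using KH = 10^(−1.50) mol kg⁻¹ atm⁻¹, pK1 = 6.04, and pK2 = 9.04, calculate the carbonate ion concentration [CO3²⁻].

[CO3²⁻] = 16.1 μmol/kg

[CO2*] = KH · pCO2 = 10^(−1.50) × 9700×10^-6 = 3.067×10^-4 mol/kg
α₀ = 1/(1 + K1/[H⁺] + K1K2/[H⁺]²) = 1/(1 + 10^+0.86 + 10^-1.28) = 0.1205
DIC = [CO2*]/α₀ = 3.067×10^-4 / 0.1205 = 2.545 mmol/kg
[CO3²⁻] = α₂·DIC; α₂ = 0.006325, so [CO3²⁻] = 0.006325 × 2.545 = 0.0161 mmol/kg = 16.1 μmol/kg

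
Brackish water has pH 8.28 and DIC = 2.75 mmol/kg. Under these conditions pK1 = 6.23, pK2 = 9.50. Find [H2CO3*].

α₀ = 1 / (1 + K1/[H⁺] + K1K2/[H⁺]²) = 1 / (1 + 10^+2.05 + 10^+0.83)
   = 1 / (1 + 112.20 + 6.7608) = 1/119.96 = 0.008336
[CO2*] = α₀ × DIC = 0.008336 × 2.75 = 0.0229 mmol/kg

[CO2*] = 0.0229 mmol/kg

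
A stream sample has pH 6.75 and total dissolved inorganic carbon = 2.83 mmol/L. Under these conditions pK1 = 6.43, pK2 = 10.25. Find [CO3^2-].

[CO3²⁻] = 0.605 μmol/L

α₂ = 1 / (1 + [H⁺]/K2 + [H⁺]²/(K1K2)) = 1 / (1 + 10^+3.50 + 10^+3.18)
   = 1 / (1 + 3162.3 + 1513.6) = 1/4676.8 = 0.0002138
[CO3²⁻] = α₂ × DIC = 0.0002138 × 2.83 = 0.000605 mmol/L = 0.605 μmol/L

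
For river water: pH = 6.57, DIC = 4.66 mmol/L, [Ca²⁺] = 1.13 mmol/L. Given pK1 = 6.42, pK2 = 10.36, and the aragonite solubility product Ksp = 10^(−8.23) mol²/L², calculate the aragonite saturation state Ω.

α₂ = 1 / (1 + [H⁺]/K2 + [H⁺]²/(K1K2)) = 1 / (1 + 10^+3.79 + 10^+3.64)
   = 1 / (1 + 6166.0 + 4365.2) = 1/1.0532×10^4 = 9.495×10^-5
[CO3²⁻] = α₂ × DIC = 9.495×10^-5 × 4.66 = 0.0004425 mmol/L = 0.4425 μmol/L
Ksp = 10^(−8.23) = 5.888×10^-9
Ω = [Ca²⁺][CO3²⁻]/Ksp = (1.13×10^-3)(4.425×10^-7) / 5.888×10^-9 = 0.0849

Ω = 0.0849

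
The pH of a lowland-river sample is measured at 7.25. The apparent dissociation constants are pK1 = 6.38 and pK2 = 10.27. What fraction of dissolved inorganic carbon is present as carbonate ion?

α₂ = 1 / (1 + [H⁺]/K2 + [H⁺]²/(K1K2)) = 1 / (1 + 10^+3.02 + 10^+2.15)
   = 1 / (1 + 1047.1 + 141.25) = 1/1189.4 = 0.0008408

α₂ = 0.000841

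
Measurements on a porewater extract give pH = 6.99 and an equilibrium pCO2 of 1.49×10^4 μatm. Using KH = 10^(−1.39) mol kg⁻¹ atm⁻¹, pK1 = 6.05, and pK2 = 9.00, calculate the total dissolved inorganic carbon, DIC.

[CO2*] = KH · pCO2 = 10^(−1.39) × 1.49×10^4×10^-6 = 6.070×10^-4 mol/kg
α₀ = 1/(1 + K1/[H⁺] + K1K2/[H⁺]²) = 1/(1 + 10^+0.94 + 10^-1.07) = 0.1021
DIC = [CO2*]/α₀ = 6.070×10^-4 / 0.1021 = 5.95 mmol/kg

DIC = 5.95 mmol/kg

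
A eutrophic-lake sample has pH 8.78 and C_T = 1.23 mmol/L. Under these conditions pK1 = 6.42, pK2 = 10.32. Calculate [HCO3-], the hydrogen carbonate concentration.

[HCO3⁻] = 1.19 mmol/L

α₁ = 1 / (1 + [H⁺]/K1 + K2/[H⁺]) = 1 / (1 + 10^-2.36 + 10^-1.54)
   = 1 / (1 + 0.0043652 + 0.028840) = 1/1.0332 = 0.9679
[HCO3⁻] = α₁ × DIC = 0.9679 × 1.23 = 1.19 mmol/L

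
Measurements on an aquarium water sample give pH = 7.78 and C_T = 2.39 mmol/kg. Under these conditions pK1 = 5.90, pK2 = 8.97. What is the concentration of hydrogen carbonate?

[HCO3⁻] = 2.22 mmol/kg

α₁ = 1 / (1 + [H⁺]/K1 + K2/[H⁺]) = 1 / (1 + 10^-1.88 + 10^-1.19)
   = 1 / (1 + 0.013183 + 0.064565) = 1/1.0777 = 0.9279
[HCO3⁻] = α₁ × DIC = 0.9279 × 2.39 = 2.22 mmol/kg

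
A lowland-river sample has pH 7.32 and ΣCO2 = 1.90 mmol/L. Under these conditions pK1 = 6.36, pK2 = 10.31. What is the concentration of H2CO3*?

[CO2*] = 0.188 mmol/L

α₀ = 1 / (1 + K1/[H⁺] + K1K2/[H⁺]²) = 1 / (1 + 10^+0.96 + 10^-2.03)
   = 1 / (1 + 9.1201 + 0.0093325) = 1/10.129 = 0.09872
[CO2*] = α₀ × DIC = 0.09872 × 1.90 = 0.188 mmol/L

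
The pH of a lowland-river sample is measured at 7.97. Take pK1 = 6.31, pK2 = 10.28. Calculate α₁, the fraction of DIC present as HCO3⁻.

α₁ = 0.974

α₁ = 1 / (1 + [H⁺]/K1 + K2/[H⁺]) = 1 / (1 + 10^-1.66 + 10^-2.31)
   = 1 / (1 + 0.021878 + 0.0048978) = 1/1.0268 = 0.9739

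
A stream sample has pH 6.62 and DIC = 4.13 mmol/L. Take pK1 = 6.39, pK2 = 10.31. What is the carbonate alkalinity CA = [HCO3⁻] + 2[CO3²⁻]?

CA = [HCO3⁻] + 2[CO3²⁻] = (α₁ + 2α₂)·DIC
At pH 6.62: [H⁺]/K1 = 10^-0.23 = 0.58884, K2/[H⁺] = 10^-3.69 = 0.00020417
α₁ = 1/(1 + 0.58884 + 0.00020417) = 1/1.5890 = 0.6293; α₂ = α₁·K2/[H⁺] = 0.0001285
α₁ + 2α₂ = 0.6296
CA = 0.6296 × 4.13 = 2.60 mmol/L

CA = 2.60 mmol/L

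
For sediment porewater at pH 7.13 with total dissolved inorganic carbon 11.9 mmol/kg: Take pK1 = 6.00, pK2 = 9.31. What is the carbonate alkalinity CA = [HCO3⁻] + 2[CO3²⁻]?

CA = [HCO3⁻] + 2[CO3²⁻] = (α₁ + 2α₂)·DIC
At pH 7.13: [H⁺]/K1 = 10^-1.13 = 0.074131, K2/[H⁺] = 10^-2.18 = 0.0066069
α₁ = 1/(1 + 0.074131 + 0.0066069) = 1/1.0807 = 0.9253; α₂ = α₁·K2/[H⁺] = 0.006113
α₁ + 2α₂ = 0.9375
CA = 0.9375 × 11.9 = 11.2 mmol/kg

CA = 11.2 mmol/kg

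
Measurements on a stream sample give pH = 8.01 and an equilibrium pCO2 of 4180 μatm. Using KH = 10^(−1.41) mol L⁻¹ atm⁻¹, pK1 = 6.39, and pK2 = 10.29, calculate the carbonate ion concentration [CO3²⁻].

[CO3²⁻] = 0.0356 mmol/L

[CO2*] = KH · pCO2 = 10^(−1.41) × 4180×10^-6 = 1.626×10^-4 mol/L
α₀ = 1/(1 + K1/[H⁺] + K1K2/[H⁺]²) = 1/(1 + 10^+1.62 + 10^-0.66) = 0.02331
DIC = [CO2*]/α₀ = 1.626×10^-4 / 0.02331 = 6.977 mmol/L
[CO3²⁻] = α₂·DIC; α₂ = 0.005099, so [CO3²⁻] = 0.005099 × 6.977 = 0.0356 mmol/L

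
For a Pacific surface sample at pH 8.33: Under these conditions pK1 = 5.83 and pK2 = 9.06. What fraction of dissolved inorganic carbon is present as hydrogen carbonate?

α₁ = 1 / (1 + [H⁺]/K1 + K2/[H⁺]) = 1 / (1 + 10^-2.50 + 10^-0.73)
   = 1 / (1 + 0.0031623 + 0.18621) = 1/1.1894 = 0.8408

α₁ = 0.841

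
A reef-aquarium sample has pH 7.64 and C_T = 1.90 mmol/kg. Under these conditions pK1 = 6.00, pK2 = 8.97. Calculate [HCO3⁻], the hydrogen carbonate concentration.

[HCO3⁻] = 1.78 mmol/kg

α₁ = 1 / (1 + [H⁺]/K1 + K2/[H⁺]) = 1 / (1 + 10^-1.64 + 10^-1.33)
   = 1 / (1 + 0.022909 + 0.046774) = 1/1.0697 = 0.9349
[HCO3⁻] = α₁ × DIC = 0.9349 × 1.90 = 1.78 mmol/kg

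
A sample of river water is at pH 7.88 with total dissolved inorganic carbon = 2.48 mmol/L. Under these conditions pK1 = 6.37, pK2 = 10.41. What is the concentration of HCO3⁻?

[HCO3⁻] = 2.40 mmol/L

α₁ = 1 / (1 + [H⁺]/K1 + K2/[H⁺]) = 1 / (1 + 10^-1.51 + 10^-2.53)
   = 1 / (1 + 0.030903 + 0.0029512) = 1/1.0339 = 0.9673
[HCO3⁻] = α₁ × DIC = 0.9673 × 2.48 = 2.40 mmol/L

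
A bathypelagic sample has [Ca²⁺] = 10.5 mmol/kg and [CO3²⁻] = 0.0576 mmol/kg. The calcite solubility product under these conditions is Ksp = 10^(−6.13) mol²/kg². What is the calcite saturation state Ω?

Ω = 0.816

Ksp = 10^(−6.13) = 7.413×10^-7
Ω = [Ca²⁺][CO3²⁻]/Ksp = (10.5×10^-3)(0.0576×10^-3) / 7.413×10^-7 = 0.816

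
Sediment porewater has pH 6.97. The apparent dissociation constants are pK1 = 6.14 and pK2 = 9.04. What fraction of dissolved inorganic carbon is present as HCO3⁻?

α₁ = 0.865

α₁ = 1 / (1 + [H⁺]/K1 + K2/[H⁺]) = 1 / (1 + 10^-0.83 + 10^-2.07)
   = 1 / (1 + 0.14791 + 0.0085114) = 1/1.1564 = 0.8647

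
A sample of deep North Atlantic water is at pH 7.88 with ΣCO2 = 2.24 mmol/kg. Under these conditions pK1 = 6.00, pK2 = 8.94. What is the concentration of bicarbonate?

α₁ = 1 / (1 + [H⁺]/K1 + K2/[H⁺]) = 1 / (1 + 10^-1.88 + 10^-1.06)
   = 1 / (1 + 0.013183 + 0.087096) = 1/1.1003 = 0.9089
[HCO3⁻] = α₁ × DIC = 0.9089 × 2.24 = 2.04 mmol/kg

[HCO3⁻] = 2.04 mmol/kg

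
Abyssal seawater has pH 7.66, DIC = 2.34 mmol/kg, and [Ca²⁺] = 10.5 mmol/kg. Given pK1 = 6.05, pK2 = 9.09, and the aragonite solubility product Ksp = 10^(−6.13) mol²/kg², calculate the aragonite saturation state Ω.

α₂ = 1 / (1 + [H⁺]/K2 + [H⁺]²/(K1K2)) = 1 / (1 + 10^+1.43 + 10^-0.18)
   = 1 / (1 + 26.915 + 0.66069) = 1/28.576 = 0.03499
[CO3²⁻] = α₂ × DIC = 0.03499 × 2.34 = 0.08189 mmol/kg
Ksp = 10^(−6.13) = 7.413×10^-7
Ω = [Ca²⁺][CO3²⁻]/Ksp = (10.5×10^-3)(8.189×10^-5) / 7.413×10^-7 = 1.16

Ω = 1.16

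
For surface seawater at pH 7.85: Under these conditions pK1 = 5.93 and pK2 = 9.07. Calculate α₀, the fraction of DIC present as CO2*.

α₀ = 0.0112

α₀ = 1 / (1 + K1/[H⁺] + K1K2/[H⁺]²) = 1 / (1 + 10^+1.92 + 10^+0.70)
   = 1 / (1 + 83.176 + 5.0119) = 1/89.188 = 0.01121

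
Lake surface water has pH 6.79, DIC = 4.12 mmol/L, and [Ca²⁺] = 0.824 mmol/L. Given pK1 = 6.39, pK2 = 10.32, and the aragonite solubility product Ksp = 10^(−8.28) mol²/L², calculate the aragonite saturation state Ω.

Ω = 0.137

α₂ = 1 / (1 + [H⁺]/K2 + [H⁺]²/(K1K2)) = 1 / (1 + 10^+3.53 + 10^+3.13)
   = 1 / (1 + 3388.4 + 1349.0) = 1/4738.4 = 0.0002110
[CO3²⁻] = α₂ × DIC = 0.0002110 × 4.12 = 0.0008695 mmol/L = 0.8695 μmol/L
Ksp = 10^(−8.28) = 5.248×10^-9
Ω = [Ca²⁺][CO3²⁻]/Ksp = (0.824×10^-3)(8.695×10^-7) / 5.248×10^-9 = 0.137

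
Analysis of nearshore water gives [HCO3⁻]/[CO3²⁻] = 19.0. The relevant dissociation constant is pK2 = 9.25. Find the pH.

pH = 7.97

From K2 = [H⁺][CO3²⁻]/[HCO3⁻]:  pH = pK2 − log₁₀([HCO3⁻]/[CO3²⁻])
log₁₀(19.0) = +1.279
pH = 9.25 − (+1.279) = 7.97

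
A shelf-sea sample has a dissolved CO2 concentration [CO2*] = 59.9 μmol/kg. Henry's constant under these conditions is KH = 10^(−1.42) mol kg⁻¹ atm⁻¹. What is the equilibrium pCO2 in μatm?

KH = 10^(−1.42) = 3.802×10^-2 mol kg⁻¹ atm⁻¹
pCO2 = [CO2*]/KH = 59.9×10^-6 / 3.802×10^-2 = 1.58×10^-3 atm = 1580 μatm

pCO2 = 1580 μatm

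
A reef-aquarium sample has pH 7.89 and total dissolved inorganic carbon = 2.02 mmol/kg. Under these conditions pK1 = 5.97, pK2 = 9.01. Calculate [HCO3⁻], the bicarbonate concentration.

α₁ = 1 / (1 + [H⁺]/K1 + K2/[H⁺]) = 1 / (1 + 10^-1.92 + 10^-1.12)
   = 1 / (1 + 0.012023 + 0.075858) = 1/1.0879 = 0.9192
[HCO3⁻] = α₁ × DIC = 0.9192 × 2.02 = 1.86 mmol/kg

[HCO3⁻] = 1.86 mmol/kg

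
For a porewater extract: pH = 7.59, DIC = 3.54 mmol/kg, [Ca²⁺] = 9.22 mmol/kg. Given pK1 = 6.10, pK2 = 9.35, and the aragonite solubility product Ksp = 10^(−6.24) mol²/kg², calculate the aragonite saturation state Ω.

Ω = 0.939

α₂ = 1 / (1 + [H⁺]/K2 + [H⁺]²/(K1K2)) = 1 / (1 + 10^+1.76 + 10^+0.27)
   = 1 / (1 + 57.544 + 1.8621) = 1/60.406 = 0.01655
[CO3²⁻] = α₂ × DIC = 0.01655 × 3.54 = 0.05860 mmol/kg
Ksp = 10^(−6.24) = 5.754×10^-7
Ω = [Ca²⁺][CO3²⁻]/Ksp = (9.22×10^-3)(5.860×10^-5) / 5.754×10^-7 = 0.939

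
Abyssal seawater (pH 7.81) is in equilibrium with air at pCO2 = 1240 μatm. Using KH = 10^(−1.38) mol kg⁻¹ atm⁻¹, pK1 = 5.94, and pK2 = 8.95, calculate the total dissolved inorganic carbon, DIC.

[CO2*] = KH · pCO2 = 10^(−1.38) × 1240×10^-6 = 5.169×10^-5 mol/kg
α₀ = 1/(1 + K1/[H⁺] + K1K2/[H⁺]²) = 1/(1 + 10^+1.87 + 10^+0.73) = 0.01242
DIC = [CO2*]/α₀ = 5.169×10^-5 / 0.01242 = 4.16 mmol/kg

DIC = 4.16 mmol/kg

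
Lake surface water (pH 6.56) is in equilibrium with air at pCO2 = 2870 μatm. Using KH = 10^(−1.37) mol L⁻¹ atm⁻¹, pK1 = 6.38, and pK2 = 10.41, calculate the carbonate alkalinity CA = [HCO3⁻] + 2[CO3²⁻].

CA = 0.185 mmol/L

[CO2*] = KH · pCO2 = 10^(−1.37) × 2870×10^-6 = 1.224×10^-4 mol/L
α₀ = 1/(1 + K1/[H⁺] + K1K2/[H⁺]²) = 1/(1 + 10^+0.18 + 10^-3.67) = 0.3978
DIC = [CO2*]/α₀ = 1.224×10^-4 / 0.3978 = 0.3078 mmol/L
CA = (α₁ + 2α₂)·DIC = (0.6021 + 2×8.505×10^-5) × 0.3078 = 0.185 mmol/L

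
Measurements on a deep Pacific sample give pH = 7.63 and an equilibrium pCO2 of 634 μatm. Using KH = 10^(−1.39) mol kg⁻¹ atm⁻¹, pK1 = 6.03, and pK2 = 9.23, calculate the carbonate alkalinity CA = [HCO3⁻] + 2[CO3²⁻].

[CO2*] = KH · pCO2 = 10^(−1.39) × 634×10^-6 = 2.583×10^-5 mol/kg
α₀ = 1/(1 + K1/[H⁺] + K1K2/[H⁺]²) = 1/(1 + 10^+1.60 + 10^+0.00) = 0.02392
DIC = [CO2*]/α₀ = 2.583×10^-5 / 0.02392 = 1.080 mmol/kg
CA = (α₁ + 2α₂)·DIC = (0.9522 + 2×0.02392) × 1.080 = 1.08 mmol/kg

CA = 1.08 mmol/kg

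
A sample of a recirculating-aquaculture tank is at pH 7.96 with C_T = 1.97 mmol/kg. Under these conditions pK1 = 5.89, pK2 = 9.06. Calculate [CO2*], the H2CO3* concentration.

α₀ = 1 / (1 + K1/[H⁺] + K1K2/[H⁺]²) = 1 / (1 + 10^+2.07 + 10^+0.97)
   = 1 / (1 + 117.49 + 9.3325) = 1/127.82 = 0.007823
[CO2*] = α₀ × DIC = 0.007823 × 1.97 = 0.0154 mmol/kg = 15.4 μmol/kg

[CO2*] = 15.4 μmol/kg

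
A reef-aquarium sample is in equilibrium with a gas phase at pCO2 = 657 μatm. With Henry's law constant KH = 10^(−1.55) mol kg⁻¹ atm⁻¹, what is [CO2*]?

KH = 10^(−1.55) = 2.818×10^-2 mol kg⁻¹ atm⁻¹
[CO2*] = KH · pCO2 = 2.818×10^-2 × 657×10^-6 atm = 1.85×10^-5 mol/kg

[CO2*] = 18.5 μmol/kg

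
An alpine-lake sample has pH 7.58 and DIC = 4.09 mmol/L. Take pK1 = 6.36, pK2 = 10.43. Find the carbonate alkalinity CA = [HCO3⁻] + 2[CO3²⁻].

CA = 3.86 mmol/L

CA = [HCO3⁻] + 2[CO3²⁻] = (α₁ + 2α₂)·DIC
At pH 7.58: [H⁺]/K1 = 10^-1.22 = 0.060256, K2/[H⁺] = 10^-2.85 = 0.0014125
α₁ = 1/(1 + 0.060256 + 0.0014125) = 1/1.0617 = 0.9419; α₂ = α₁·K2/[H⁺] = 0.001330
α₁ + 2α₂ = 0.9446
CA = 0.9446 × 4.09 = 3.86 mmol/L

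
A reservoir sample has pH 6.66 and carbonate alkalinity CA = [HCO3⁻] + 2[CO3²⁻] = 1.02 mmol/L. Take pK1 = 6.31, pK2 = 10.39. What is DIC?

DIC = 1.48 mmol/L

CA = [HCO3⁻] + 2[CO3²⁻] = (α₁ + 2α₂)·DIC
At pH 6.66: [H⁺]/K1 = 10^-0.35 = 0.44668, K2/[H⁺] = 10^-3.73 = 0.00018621
α₁ = 1/(1 + 0.44668 + 0.00018621) = 1/1.4469 = 0.6911; α₂ = α₁·K2/[H⁺] = 0.0001287
α₁ + 2α₂ = 0.6914
DIC = CA / (α₁ + 2α₂) = 1.02 / 0.6914 = 1.48 mmol/L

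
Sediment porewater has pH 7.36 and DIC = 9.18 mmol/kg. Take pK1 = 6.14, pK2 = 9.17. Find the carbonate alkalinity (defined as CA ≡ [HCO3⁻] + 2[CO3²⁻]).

CA = 8.80 mmol/kg

CA = [HCO3⁻] + 2[CO3²⁻] = (α₁ + 2α₂)·DIC
At pH 7.36: [H⁺]/K1 = 10^-1.22 = 0.060256, K2/[H⁺] = 10^-1.81 = 0.015488
α₁ = 1/(1 + 0.060256 + 0.015488) = 1/1.0757 = 0.9296; α₂ = α₁·K2/[H⁺] = 0.01440
α₁ + 2α₂ = 0.9584
CA = 0.9584 × 9.18 = 8.80 mmol/kg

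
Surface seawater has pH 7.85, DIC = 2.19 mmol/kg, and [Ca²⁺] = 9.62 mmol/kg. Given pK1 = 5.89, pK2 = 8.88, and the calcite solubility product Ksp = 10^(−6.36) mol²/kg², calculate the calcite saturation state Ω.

α₂ = 1 / (1 + [H⁺]/K2 + [H⁺]²/(K1K2)) = 1 / (1 + 10^+1.03 + 10^-0.93)
   = 1 / (1 + 10.715 + 0.11749) = 1/11.833 = 0.08451
[CO3²⁻] = α₂ × DIC = 0.08451 × 2.19 = 0.1851 mmol/kg
Ksp = 10^(−6.36) = 4.365×10^-7
Ω = [Ca²⁺][CO3²⁻]/Ksp = (9.62×10^-3)(1.851×10^-4) / 4.365×10^-7 = 4.08

Ω = 4.08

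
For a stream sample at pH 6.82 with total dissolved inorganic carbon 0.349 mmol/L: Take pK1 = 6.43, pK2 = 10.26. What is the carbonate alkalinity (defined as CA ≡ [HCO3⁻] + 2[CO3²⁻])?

CA = 0.248 mmol/L

CA = [HCO3⁻] + 2[CO3²⁻] = (α₁ + 2α₂)·DIC
At pH 6.82: [H⁺]/K1 = 10^-0.39 = 0.40738, K2/[H⁺] = 10^-3.44 = 0.00036308
α₁ = 1/(1 + 0.40738 + 0.00036308) = 1/1.4077 = 0.7104; α₂ = α₁·K2/[H⁺] = 0.0002579
α₁ + 2α₂ = 0.7109
CA = 0.7109 × 0.349 = 0.248 mmol/L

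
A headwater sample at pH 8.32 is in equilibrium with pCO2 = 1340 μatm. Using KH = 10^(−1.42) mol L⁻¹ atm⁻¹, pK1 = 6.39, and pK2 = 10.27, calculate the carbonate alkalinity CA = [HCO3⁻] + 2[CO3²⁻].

[CO2*] = KH · pCO2 = 10^(−1.42) × 1340×10^-6 = 5.095×10^-5 mol/L
α₀ = 1/(1 + K1/[H⁺] + K1K2/[H⁺]²) = 1/(1 + 10^+1.93 + 10^-0.02) = 0.01149
DIC = [CO2*]/α₀ = 5.095×10^-5 / 0.01149 = 4.436 mmol/L
CA = (α₁ + 2α₂)·DIC = (0.9775 + 2×0.01097) × 4.436 = 4.43 mmol/L

CA = 4.43 mmol/L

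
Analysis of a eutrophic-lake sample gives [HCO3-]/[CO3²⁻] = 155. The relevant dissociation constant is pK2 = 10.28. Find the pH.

From K2 = [H⁺][CO3²⁻]/[HCO3-]:  pH = pK2 − log₁₀([HCO3-]/[CO3²⁻])
log₁₀(155) = +2.190
pH = 10.28 − (+2.190) = 8.09

pH = 8.09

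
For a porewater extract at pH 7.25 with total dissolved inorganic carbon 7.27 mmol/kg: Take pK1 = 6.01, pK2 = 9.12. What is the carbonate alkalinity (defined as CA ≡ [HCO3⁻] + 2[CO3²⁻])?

CA = [HCO3⁻] + 2[CO3²⁻] = (α₁ + 2α₂)·DIC
At pH 7.25: [H⁺]/K1 = 10^-1.24 = 0.057544, K2/[H⁺] = 10^-1.87 = 0.013490
α₁ = 1/(1 + 0.057544 + 0.013490) = 1/1.0710 = 0.9337; α₂ = α₁·K2/[H⁺] = 0.01259
α₁ + 2α₂ = 0.9589
CA = 0.9589 × 7.27 = 6.97 mmol/kg

CA = 6.97 mmol/kg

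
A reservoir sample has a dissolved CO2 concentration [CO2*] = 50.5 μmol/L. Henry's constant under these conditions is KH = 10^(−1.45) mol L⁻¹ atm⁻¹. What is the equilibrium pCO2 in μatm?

KH = 10^(−1.45) = 3.548×10^-2 mol L⁻¹ atm⁻¹
pCO2 = [CO2*]/KH = 50.5×10^-6 / 3.548×10^-2 = 1.42×10^-3 atm = 1420 μatm

pCO2 = 1420 μatm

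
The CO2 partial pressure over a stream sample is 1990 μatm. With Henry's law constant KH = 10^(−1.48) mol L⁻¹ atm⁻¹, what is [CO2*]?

[CO2*] = 65.9 μmol/L

KH = 10^(−1.48) = 3.311×10^-2 mol L⁻¹ atm⁻¹
[CO2*] = KH · pCO2 = 3.311×10^-2 × 1990×10^-6 atm = 6.59×10^-5 mol/L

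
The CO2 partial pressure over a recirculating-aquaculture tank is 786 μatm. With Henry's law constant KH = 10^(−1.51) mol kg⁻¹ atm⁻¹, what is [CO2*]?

[CO2*] = 24.3 μmol/kg

KH = 10^(−1.51) = 3.090×10^-2 mol kg⁻¹ atm⁻¹
[CO2*] = KH · pCO2 = 3.090×10^-2 × 786×10^-6 atm = 2.43×10^-5 mol/kg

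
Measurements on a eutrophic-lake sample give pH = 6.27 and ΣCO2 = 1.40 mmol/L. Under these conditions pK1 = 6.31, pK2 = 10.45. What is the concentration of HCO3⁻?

α₁ = 1 / (1 + [H⁺]/K1 + K2/[H⁺]) = 1 / (1 + 10^+0.04 + 10^-4.18)
   = 1 / (1 + 1.0965 + 6.6069×10^-5) = 1/2.0965 = 0.4770
[HCO3⁻] = α₁ × DIC = 0.4770 × 1.40 = 0.668 mmol/L

[HCO3⁻] = 0.668 mmol/L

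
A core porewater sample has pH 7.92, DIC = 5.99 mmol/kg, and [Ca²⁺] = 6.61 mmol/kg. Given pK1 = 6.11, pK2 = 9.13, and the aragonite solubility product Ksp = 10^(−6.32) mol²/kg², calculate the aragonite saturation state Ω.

α₂ = 1 / (1 + [H⁺]/K2 + [H⁺]²/(K1K2)) = 1 / (1 + 10^+1.21 + 10^-0.60)
   = 1 / (1 + 16.218 + 0.25119) = 1/17.469 = 0.05724
[CO3²⁻] = α₂ × DIC = 0.05724 × 5.99 = 0.3429 mmol/kg
Ksp = 10^(−6.32) = 4.786×10^-7
Ω = [Ca²⁺][CO3²⁻]/Ksp = (6.61×10^-3)(3.429×10^-4) / 4.786×10^-7 = 4.74

Ω = 4.74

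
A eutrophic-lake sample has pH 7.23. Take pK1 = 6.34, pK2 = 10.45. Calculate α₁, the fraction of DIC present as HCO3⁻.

α₁ = 1 / (1 + [H⁺]/K1 + K2/[H⁺]) = 1 / (1 + 10^-0.89 + 10^-3.22)
   = 1 / (1 + 0.12882 + 0.00060256) = 1/1.1294 = 0.8854

α₁ = 0.885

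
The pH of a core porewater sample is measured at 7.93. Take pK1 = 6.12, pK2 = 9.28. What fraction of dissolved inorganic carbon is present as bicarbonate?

α₁ = 0.943

α₁ = 1 / (1 + [H⁺]/K1 + K2/[H⁺]) = 1 / (1 + 10^-1.81 + 10^-1.35)
   = 1 / (1 + 0.015488 + 0.044668) = 1/1.0602 = 0.9433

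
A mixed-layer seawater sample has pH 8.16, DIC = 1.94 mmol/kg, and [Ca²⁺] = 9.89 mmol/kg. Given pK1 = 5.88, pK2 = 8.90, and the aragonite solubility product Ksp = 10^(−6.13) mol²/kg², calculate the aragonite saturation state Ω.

α₂ = 1 / (1 + [H⁺]/K2 + [H⁺]²/(K1K2)) = 1 / (1 + 10^+0.74 + 10^-1.54)
   = 1 / (1 + 5.4954 + 0.028840) = 1/6.5242 = 0.1533
[CO3²⁻] = α₂ × DIC = 0.1533 × 1.94 = 0.2974 mmol/kg
Ksp = 10^(−6.13) = 7.413×10^-7
Ω = [Ca²⁺][CO3²⁻]/Ksp = (9.89×10^-3)(2.974×10^-4) / 7.413×10^-7 = 3.97

Ω = 3.97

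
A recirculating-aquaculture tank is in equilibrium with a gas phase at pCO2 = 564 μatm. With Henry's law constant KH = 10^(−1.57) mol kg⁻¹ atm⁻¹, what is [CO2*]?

[CO2*] = 15.2 μmol/kg

KH = 10^(−1.57) = 2.692×10^-2 mol kg⁻¹ atm⁻¹
[CO2*] = KH · pCO2 = 2.692×10^-2 × 564×10^-6 atm = 1.52×10^-5 mol/kg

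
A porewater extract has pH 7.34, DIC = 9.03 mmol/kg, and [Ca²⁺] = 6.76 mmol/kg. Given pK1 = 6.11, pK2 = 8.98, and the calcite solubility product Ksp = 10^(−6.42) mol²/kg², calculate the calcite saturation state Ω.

α₂ = 1 / (1 + [H⁺]/K2 + [H⁺]²/(K1K2)) = 1 / (1 + 10^+1.64 + 10^+0.41)
   = 1 / (1 + 43.652 + 2.5704) = 1/47.222 = 0.02118
[CO3²⁻] = α₂ × DIC = 0.02118 × 9.03 = 0.1912 mmol/kg
Ksp = 10^(−6.42) = 3.802×10^-7
Ω = [Ca²⁺][CO3²⁻]/Ksp = (6.76×10^-3)(1.912×10^-4) / 3.802×10^-7 = 3.40

Ω = 3.40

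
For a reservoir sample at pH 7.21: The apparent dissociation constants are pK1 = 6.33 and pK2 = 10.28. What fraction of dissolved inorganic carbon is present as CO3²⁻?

α₂ = 0.000751

α₂ = 1 / (1 + [H⁺]/K2 + [H⁺]²/(K1K2)) = 1 / (1 + 10^+3.07 + 10^+2.19)
   = 1 / (1 + 1174.9 + 154.88) = 1/1330.8 = 0.0007514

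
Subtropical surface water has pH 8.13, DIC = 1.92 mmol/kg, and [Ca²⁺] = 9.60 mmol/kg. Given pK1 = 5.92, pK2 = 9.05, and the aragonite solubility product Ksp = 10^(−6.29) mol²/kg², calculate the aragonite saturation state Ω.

Ω = 3.84

α₂ = 1 / (1 + [H⁺]/K2 + [H⁺]²/(K1K2)) = 1 / (1 + 10^+0.92 + 10^-1.29)
   = 1 / (1 + 8.3176 + 0.051286) = 1/9.3689 = 0.1067
[CO3²⁻] = α₂ × DIC = 0.1067 × 1.92 = 0.2049 mmol/kg
Ksp = 10^(−6.29) = 5.129×10^-7
Ω = [Ca²⁺][CO3²⁻]/Ksp = (9.60×10^-3)(2.049×10^-4) / 5.129×10^-7 = 3.84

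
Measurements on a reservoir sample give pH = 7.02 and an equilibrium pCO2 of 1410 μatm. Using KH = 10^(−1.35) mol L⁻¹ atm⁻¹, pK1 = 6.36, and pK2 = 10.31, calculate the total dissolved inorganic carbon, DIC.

[CO2*] = KH · pCO2 = 10^(−1.35) × 1410×10^-6 = 6.298×10^-5 mol/L
α₀ = 1/(1 + K1/[H⁺] + K1K2/[H⁺]²) = 1/(1 + 10^+0.66 + 10^-2.63) = 0.1794
DIC = [CO2*]/α₀ = 6.298×10^-5 / 0.1794 = 0.351 mmol/L

DIC = 0.351 mmol/L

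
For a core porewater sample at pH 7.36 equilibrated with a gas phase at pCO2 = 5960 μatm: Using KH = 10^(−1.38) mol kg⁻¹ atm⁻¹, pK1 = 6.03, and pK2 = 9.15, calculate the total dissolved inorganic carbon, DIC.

[CO2*] = KH · pCO2 = 10^(−1.38) × 5960×10^-6 = 2.485×10^-4 mol/kg
α₀ = 1/(1 + K1/[H⁺] + K1K2/[H⁺]²) = 1/(1 + 10^+1.33 + 10^-0.46) = 0.04400
DIC = [CO2*]/α₀ = 2.485×10^-4 / 0.04400 = 5.65 mmol/kg

DIC = 5.65 mmol/kg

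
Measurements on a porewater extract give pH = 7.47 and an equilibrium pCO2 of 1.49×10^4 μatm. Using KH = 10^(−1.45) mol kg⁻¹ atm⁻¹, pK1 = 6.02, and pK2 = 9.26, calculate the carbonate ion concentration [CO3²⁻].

[CO3²⁻] = 0.242 mmol/kg

[CO2*] = KH · pCO2 = 10^(−1.45) × 1.49×10^4×10^-6 = 5.287×10^-4 mol/kg
α₀ = 1/(1 + K1/[H⁺] + K1K2/[H⁺]²) = 1/(1 + 10^+1.45 + 10^-0.34) = 0.03374
DIC = [CO2*]/α₀ = 5.287×10^-4 / 0.03374 = 15.67 mmol/kg
[CO3²⁻] = α₂·DIC; α₂ = 0.01542, so [CO3²⁻] = 0.01542 × 15.67 = 0.242 mmol/kg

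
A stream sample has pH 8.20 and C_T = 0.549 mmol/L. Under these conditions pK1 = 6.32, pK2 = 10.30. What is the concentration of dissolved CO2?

α₀ = 1 / (1 + K1/[H⁺] + K1K2/[H⁺]²) = 1 / (1 + 10^+1.88 + 10^-0.22)
   = 1 / (1 + 75.858 + 0.60256) = 1/77.460 = 0.01291
[CO2*] = α₀ × DIC = 0.01291 × 0.549 = 0.00709 mmol/L = 7.09 μmol/L

[CO2*] = 7.09 μmol/L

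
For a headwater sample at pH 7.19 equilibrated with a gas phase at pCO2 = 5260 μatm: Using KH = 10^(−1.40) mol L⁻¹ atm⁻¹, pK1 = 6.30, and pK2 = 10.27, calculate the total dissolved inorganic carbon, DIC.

[CO2*] = KH · pCO2 = 10^(−1.40) × 5260×10^-6 = 2.094×10^-4 mol/L
α₀ = 1/(1 + K1/[H⁺] + K1K2/[H⁺]²) = 1/(1 + 10^+0.89 + 10^-2.19) = 0.1140
DIC = [CO2*]/α₀ = 2.094×10^-4 / 0.1140 = 1.84 mmol/L

DIC = 1.84 mmol/L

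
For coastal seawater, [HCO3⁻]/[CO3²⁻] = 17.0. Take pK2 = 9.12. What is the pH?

pH = 7.89

From K2 = [H⁺][CO3²⁻]/[HCO3⁻]:  pH = pK2 − log₁₀([HCO3⁻]/[CO3²⁻])
log₁₀(17.0) = +1.230
pH = 9.12 − (+1.230) = 7.89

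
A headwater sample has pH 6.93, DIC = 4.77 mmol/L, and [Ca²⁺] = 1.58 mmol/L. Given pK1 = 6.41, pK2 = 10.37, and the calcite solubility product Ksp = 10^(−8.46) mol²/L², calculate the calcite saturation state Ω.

α₂ = 1 / (1 + [H⁺]/K2 + [H⁺]²/(K1K2)) = 1 / (1 + 10^+3.44 + 10^+2.92)
   = 1 / (1 + 2754.2 + 831.76) = 1/3587.0 = 0.0002788
[CO3²⁻] = α₂ × DIC = 0.0002788 × 4.77 = 0.001330 mmol/L = 1.330 μmol/L
Ksp = 10^(−8.46) = 3.467×10^-9
Ω = [Ca²⁺][CO3²⁻]/Ksp = (1.58×10^-3)(1.330×10^-6) / 3.467×10^-9 = 0.606

Ω = 0.606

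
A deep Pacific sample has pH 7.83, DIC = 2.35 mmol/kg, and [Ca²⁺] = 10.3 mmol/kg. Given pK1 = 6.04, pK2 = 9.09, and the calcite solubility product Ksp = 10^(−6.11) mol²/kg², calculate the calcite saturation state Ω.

α₂ = 1 / (1 + [H⁺]/K2 + [H⁺]²/(K1K2)) = 1 / (1 + 10^+1.26 + 10^-0.53)
   = 1 / (1 + 18.197 + 0.29512) = 1/19.492 = 0.05130
[CO3²⁻] = α₂ × DIC = 0.05130 × 2.35 = 0.1206 mmol/kg
Ksp = 10^(−6.11) = 7.762×10^-7
Ω = [Ca²⁺][CO3²⁻]/Ksp = (10.3×10^-3)(1.206×10^-4) / 7.762×10^-7 = 1.60

Ω = 1.60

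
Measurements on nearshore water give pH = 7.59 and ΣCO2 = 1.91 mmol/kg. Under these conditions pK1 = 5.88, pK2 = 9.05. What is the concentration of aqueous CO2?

[CO2*] = 0.0353 mmol/kg

α₀ = 1 / (1 + K1/[H⁺] + K1K2/[H⁺]²) = 1 / (1 + 10^+1.71 + 10^+0.25)
   = 1 / (1 + 51.286 + 1.7783) = 1/54.064 = 0.01850
[CO2*] = α₀ × DIC = 0.01850 × 1.91 = 0.0353 mmol/kg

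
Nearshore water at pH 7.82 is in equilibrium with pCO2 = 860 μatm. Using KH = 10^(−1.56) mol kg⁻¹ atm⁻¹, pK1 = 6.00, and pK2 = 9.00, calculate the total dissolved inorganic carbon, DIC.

DIC = 1.69 mmol/kg

[CO2*] = KH · pCO2 = 10^(−1.56) × 860×10^-6 = 2.369×10^-5 mol/kg
α₀ = 1/(1 + K1/[H⁺] + K1K2/[H⁺]²) = 1/(1 + 10^+1.82 + 10^+0.64) = 0.01400
DIC = [CO2*]/α₀ = 2.369×10^-5 / 0.01400 = 1.69 mmol/kg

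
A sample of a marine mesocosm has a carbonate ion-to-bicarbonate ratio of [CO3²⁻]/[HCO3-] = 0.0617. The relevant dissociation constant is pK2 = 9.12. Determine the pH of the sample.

pH = 7.91

From K2 = [H⁺][CO3²⁻]/[HCO3-]:  pH = pK2 + log₁₀([CO3²⁻]/[HCO3-])
log₁₀(0.0617) = -1.210
pH = 9.12 + (-1.210) = 7.91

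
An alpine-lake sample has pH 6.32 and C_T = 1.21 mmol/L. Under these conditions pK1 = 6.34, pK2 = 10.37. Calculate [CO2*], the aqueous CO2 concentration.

α₀ = 1 / (1 + K1/[H⁺] + K1K2/[H⁺]²) = 1 / (1 + 10^-0.02 + 10^-4.07)
   = 1 / (1 + 0.95499 + 8.5114×10^-5) = 1/1.9551 = 0.5115
[CO2*] = α₀ × DIC = 0.5115 × 1.21 = 0.619 mmol/L

[CO2*] = 0.619 mmol/L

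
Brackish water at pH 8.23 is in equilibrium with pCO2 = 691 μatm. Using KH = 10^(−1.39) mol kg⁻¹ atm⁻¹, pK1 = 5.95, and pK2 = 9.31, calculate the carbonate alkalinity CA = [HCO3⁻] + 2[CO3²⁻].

[CO2*] = KH · pCO2 = 10^(−1.39) × 691×10^-6 = 2.815×10^-5 mol/kg
α₀ = 1/(1 + K1/[H⁺] + K1K2/[H⁺]²) = 1/(1 + 10^+2.28 + 10^+1.20) = 0.004822
DIC = [CO2*]/α₀ = 2.815×10^-5 / 0.004822 = 5.838 mmol/kg
CA = (α₁ + 2α₂)·DIC = (0.9188 + 2×0.07642) × 5.838 = 6.26 mmol/kg

CA = 6.26 mmol/kg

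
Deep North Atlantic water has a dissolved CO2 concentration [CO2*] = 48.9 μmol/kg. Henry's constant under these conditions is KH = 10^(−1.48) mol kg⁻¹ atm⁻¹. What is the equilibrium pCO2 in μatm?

pCO2 = 1480 μatm

KH = 10^(−1.48) = 3.311×10^-2 mol kg⁻¹ atm⁻¹
pCO2 = [CO2*]/KH = 48.9×10^-6 / 3.311×10^-2 = 1.48×10^-3 atm = 1480 μatm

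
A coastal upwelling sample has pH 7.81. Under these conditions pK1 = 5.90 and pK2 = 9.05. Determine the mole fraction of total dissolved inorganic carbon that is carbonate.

α₂ = 0.0538

α₂ = 1 / (1 + [H⁺]/K2 + [H⁺]²/(K1K2)) = 1 / (1 + 10^+1.24 + 10^-0.67)
   = 1 / (1 + 17.378 + 0.21380) = 1/18.592 = 0.05379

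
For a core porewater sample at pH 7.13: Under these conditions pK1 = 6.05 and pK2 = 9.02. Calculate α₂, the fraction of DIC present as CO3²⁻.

α₂ = 1 / (1 + [H⁺]/K2 + [H⁺]²/(K1K2)) = 1 / (1 + 10^+1.89 + 10^+0.81)
   = 1 / (1 + 77.625 + 6.4565) = 1/85.081 = 0.01175

α₂ = 0.0118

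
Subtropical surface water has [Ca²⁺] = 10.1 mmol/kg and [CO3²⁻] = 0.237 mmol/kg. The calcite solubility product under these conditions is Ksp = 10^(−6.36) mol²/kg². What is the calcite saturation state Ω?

Ksp = 10^(−6.36) = 4.365×10^-7
Ω = [Ca²⁺][CO3²⁻]/Ksp = (10.1×10^-3)(0.237×10^-3) / 4.365×10^-7 = 5.48

Ω = 5.48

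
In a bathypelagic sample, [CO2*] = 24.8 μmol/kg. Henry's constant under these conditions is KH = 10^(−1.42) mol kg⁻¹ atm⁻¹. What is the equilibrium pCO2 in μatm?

KH = 10^(−1.42) = 3.802×10^-2 mol kg⁻¹ atm⁻¹
pCO2 = [CO2*]/KH = 24.8×10^-6 / 3.802×10^-2 = 6.52×10^-4 atm = 652 μatm

pCO2 = 652 μatm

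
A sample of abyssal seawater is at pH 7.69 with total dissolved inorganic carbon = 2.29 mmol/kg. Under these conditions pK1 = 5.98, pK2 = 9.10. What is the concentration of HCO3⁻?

[HCO3⁻] = 2.16 mmol/kg

α₁ = 1 / (1 + [H⁺]/K1 + K2/[H⁺]) = 1 / (1 + 10^-1.71 + 10^-1.41)
   = 1 / (1 + 0.019498 + 0.038905) = 1/1.0584 = 0.9448
[HCO3⁻] = α₁ × DIC = 0.9448 × 2.29 = 2.16 mmol/kg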